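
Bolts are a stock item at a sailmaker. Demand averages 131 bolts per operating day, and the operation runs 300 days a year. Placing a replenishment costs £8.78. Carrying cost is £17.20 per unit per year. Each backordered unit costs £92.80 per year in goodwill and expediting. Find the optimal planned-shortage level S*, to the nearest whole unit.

Annual demand D = 131 × 300 = 39,300.
With planned backorders, Q* = √(2DS/H) · √((H+B)/B).
√(2DS/H) = √(2 × 39,300 × 8.78 / 17.2) = 200.306.
√((H+B)/B) = √((17.2+92.8)/92.8) = 1.0887.
Q* ≈ 218.080.
S* = Q* · H/(H+B) = 218.080 × 17.2/110 ≈ 34.100.

S* ≈ 34 bolts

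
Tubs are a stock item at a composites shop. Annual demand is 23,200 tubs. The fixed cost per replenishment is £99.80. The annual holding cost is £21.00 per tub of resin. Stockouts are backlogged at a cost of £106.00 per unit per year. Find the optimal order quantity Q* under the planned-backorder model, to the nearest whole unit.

Q* ≈ 514 tubs

With planned backorders, Q* = √(2DS/H) · √((H+B)/B).
√(2DS/H) = √(2 × 23,200 × 99.8 / 21) = 469.585.
√((H+B)/B) = √((21+106)/106) = 1.0946.
Q* ≈ 514.000.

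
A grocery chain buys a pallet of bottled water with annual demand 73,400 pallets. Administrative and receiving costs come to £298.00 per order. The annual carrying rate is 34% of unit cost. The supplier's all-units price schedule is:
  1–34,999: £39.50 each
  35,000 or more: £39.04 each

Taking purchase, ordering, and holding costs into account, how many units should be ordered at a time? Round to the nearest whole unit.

Q* ≈ 1,805 pallets

Holding cost per unit per year at price C is H = 0.34·C.
Evaluate total cost at each tier's feasible EOQ or, if the EOQ is below the tier, at the tier's minimum quantity.
EOQ at £39.50 = 1804.8 (feasible in tier 1): TC = 73,400×£39.50 + (73,400/1804.8)×298 + (1804.8/2)×0.34×£39.50 = £2,923,538.69.
EOQ at £39.04 = 1815.4 < 35000, so use break Q=35000: TC = 73,400×£39.04 + (73,400/35000.0)×298 + (35000.0/2)×0.34×£39.04 = £3,098,448.95.
Lowest total cost is £2,923,538.69 at Q = 1804.8.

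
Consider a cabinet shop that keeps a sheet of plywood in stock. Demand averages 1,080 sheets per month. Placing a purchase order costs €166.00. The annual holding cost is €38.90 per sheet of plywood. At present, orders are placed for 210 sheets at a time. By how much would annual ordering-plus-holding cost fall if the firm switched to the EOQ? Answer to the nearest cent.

Extra cost ≈ €1,391.69 per year

Annual demand D = 1,080 × 12 = 12,960.
EOQ = √(2DS/H) = √(2 × 12,960 × 166 / 38.9) ≈ 332.58.
Cost at Q* = (D/Q*)S + (Q*/2)H = √(2DSH) ≈ €12,937.38.
Cost at Q = 210: (12,960/210)×166 + (210/2)×38.9 = €10,244.57 + €4,084.50 = €14,329.07.
Excess = €14,329.07 − €12,937.38 = €1,391.69.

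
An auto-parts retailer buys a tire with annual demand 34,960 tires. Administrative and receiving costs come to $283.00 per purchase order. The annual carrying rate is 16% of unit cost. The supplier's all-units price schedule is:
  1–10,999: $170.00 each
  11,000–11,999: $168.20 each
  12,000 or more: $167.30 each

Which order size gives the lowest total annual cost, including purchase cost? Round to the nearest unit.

Q* ≈ 853 tires

Holding cost per unit per year at price C is H = 0.16·C.
Candidates are each tier's EOQ (if it falls in that tier) and each price-break quantity.
EOQ at $170.00 = 852.9 (feasible in tier 1): TC = 34,960×$170.00 + (34,960/852.9)×283 + (852.9/2)×0.16×$170.00 = $5,966,399.49.
EOQ at $168.20 = 857.5 < 11000, so use break Q=11000: TC = 34,960×$168.20 + (34,960/11000.0)×283 + (11000.0/2)×0.16×$168.20 = $6,029,187.43.
EOQ at $167.30 = 859.8 < 12000, so use break Q=12000: TC = 34,960×$167.30 + (34,960/12000.0)×283 + (12000.0/2)×0.16×$167.30 = $6,010,240.47.
Lowest total cost is $5,966,399.49 at Q = 852.9.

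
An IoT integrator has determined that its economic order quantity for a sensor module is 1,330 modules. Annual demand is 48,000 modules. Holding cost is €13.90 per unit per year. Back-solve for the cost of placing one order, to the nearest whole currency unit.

The basic EOQ model gives Q* = √(2DS/H); rearrange for the unknown.
From Q* = √(2DS/H): S = Q*²H / (2D) = 1,330² × 13.9 / (2 × 48,000) = 256.1220.

S ≈ €256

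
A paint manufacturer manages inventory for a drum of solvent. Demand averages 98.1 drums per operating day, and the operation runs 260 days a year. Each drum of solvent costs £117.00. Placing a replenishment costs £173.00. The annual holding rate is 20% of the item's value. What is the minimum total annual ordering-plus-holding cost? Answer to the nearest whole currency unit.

Annual demand D = 98.1 × 260 = 25,506.
Holding cost H = 0.20 × £117.00 = £23.4000 per unit per year.
Q* = √(2DS/H) = √(2 × 25,506 × 173 / 23.4) ≈ 614.12.
At Q*, ordering cost (D/Q*)S equals holding cost (Q*/2)H, each = √(DSH/2).
Minimum total = √(2DSH) = √(2 × 25,506 × 173 × 23.4) ≈ 14370.344.

TC* ≈ £14,370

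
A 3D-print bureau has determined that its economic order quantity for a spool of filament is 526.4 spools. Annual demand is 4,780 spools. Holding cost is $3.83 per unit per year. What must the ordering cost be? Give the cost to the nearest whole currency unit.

S ≈ $111

The basic EOQ model gives Q* = √(2DS/H); rearrange for the unknown.
From Q* = √(2DS/H): S = Q*²H / (2D) = 526.4² × 3.83 / (2 × 4,780) = 111.0127.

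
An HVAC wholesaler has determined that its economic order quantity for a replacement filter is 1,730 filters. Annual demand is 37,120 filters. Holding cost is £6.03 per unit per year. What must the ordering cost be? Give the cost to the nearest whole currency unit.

Invert the EOQ relation Q*² = 2DS/H.
From Q* = √(2DS/H): S = Q*²H / (2D) = 1,730² × 6.03 / (2 × 37,120) = 243.0925.

S ≈ £243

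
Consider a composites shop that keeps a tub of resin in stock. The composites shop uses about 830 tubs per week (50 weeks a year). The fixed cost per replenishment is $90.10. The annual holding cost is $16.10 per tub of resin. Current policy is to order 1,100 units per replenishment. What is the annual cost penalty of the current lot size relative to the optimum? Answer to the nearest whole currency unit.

Annual demand D = 830 × 50 = 41,500.
EOQ = √(2DS/H) = √(2 × 41,500 × 90.1 / 16.1) ≈ 681.54.
Cost at Q* = (D/Q*)S + (Q*/2)H = √(2DSH) ≈ $10,972.72.
Cost at Q = 1,100: (41,500/1,100)×90.1 + (1,100/2)×16.1 = $3,399.23 + $8,855.00 = $12,254.23.
Excess = $12,254.23 − $10,972.72 = $1,281.51.

Extra cost ≈ $1,282 per year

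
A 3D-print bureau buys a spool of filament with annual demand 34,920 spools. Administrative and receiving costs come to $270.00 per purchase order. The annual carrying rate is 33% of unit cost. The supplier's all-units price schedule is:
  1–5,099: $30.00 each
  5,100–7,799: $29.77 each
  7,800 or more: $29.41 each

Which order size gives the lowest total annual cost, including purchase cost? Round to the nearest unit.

Holding cost per unit per year at price C is H = 0.33·C.
For each price level, check whether its EOQ is feasible; otherwise the best quantity at that price is the breakpoint.
EOQ at $30.00 = 1380.1 (feasible in tier 1): TC = 34,920×$30.00 + (34,920/1380.1)×270 + (1380.1/2)×0.33×$30.00 = $1,061,263.17.
EOQ at $29.77 = 1385.4 < 5100, so use break Q=5100: TC = 34,920×$29.77 + (34,920/5100.0)×270 + (5100.0/2)×0.33×$29.77 = $1,066,468.56.
EOQ at $29.41 = 1393.9 < 7800, so use break Q=7800: TC = 34,920×$29.41 + (34,920/7800.0)×270 + (7800.0/2)×0.33×$29.41 = $1,066,056.64.
Lowest total cost is $1,061,263.17 at Q = 1380.1.

Q* ≈ 1,380 spools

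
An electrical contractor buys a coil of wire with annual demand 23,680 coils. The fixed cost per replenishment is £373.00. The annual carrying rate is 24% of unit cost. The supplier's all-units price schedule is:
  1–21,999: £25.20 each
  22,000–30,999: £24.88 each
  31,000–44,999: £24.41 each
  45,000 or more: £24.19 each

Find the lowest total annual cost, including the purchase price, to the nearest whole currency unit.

Holding cost per unit per year at price C is H = 0.24·C.
Candidates are each tier's EOQ (if it falls in that tier) and each price-break quantity.
EOQ at £25.20 = 1709.0 (feasible in tier 1): TC = 23,680×£25.20 + (23,680/1709.0)×373 + (1709.0/2)×0.24×£25.20 = £607,072.32.
EOQ at £24.88 = 1720.0 < 22000, so use break Q=22000: TC = 23,680×£24.88 + (23,680/22000.0)×373 + (22000.0/2)×0.24×£24.88 = £655,243.08.
EOQ at £24.41 = 1736.5 < 31000, so use break Q=31000: TC = 23,680×£24.41 + (23,680/31000.0)×373 + (31000.0/2)×0.24×£24.41 = £669,118.92.
EOQ at £24.19 = 1744.4 < 45000, so use break Q=45000: TC = 23,680×£24.19 + (23,680/45000.0)×373 + (45000.0/2)×0.24×£24.19 = £703,641.48.
Lowest total cost among the candidates is at Q = 1709.0.

TC* ≈ £607,072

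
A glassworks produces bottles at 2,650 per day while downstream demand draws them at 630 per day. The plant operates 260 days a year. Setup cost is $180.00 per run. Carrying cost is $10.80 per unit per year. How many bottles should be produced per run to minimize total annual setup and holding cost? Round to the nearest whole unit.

Annual demand D = 630 × 260 = 163,800.
Production build-up factor (1 − d/p) = 1 − 630/2,650 = 0.7623.
Q* = √(2DS / (H(1 − d/p))) = √(2 × 163,800 × 180 / (10.8 × 0.7623)).
= √(58,968,000 / 8.2325) ≈ 2676.354.

Q* ≈ 2,676 bottles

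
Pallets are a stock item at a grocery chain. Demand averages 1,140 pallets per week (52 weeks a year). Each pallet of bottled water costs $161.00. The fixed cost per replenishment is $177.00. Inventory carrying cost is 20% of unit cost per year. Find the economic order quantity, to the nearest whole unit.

Q* ≈ 807 pallets

Annual demand D = 1,140 × 52 = 59,280.
Holding cost H = 0.20 × $161.00 = $32.2000 per unit per year.
EOQ = √(2DS / H) = √(2 × 59,280 × 177 / 32.2).
= √(20,985,120 / 32.2) = √651,711.8012 ≈ 807.287.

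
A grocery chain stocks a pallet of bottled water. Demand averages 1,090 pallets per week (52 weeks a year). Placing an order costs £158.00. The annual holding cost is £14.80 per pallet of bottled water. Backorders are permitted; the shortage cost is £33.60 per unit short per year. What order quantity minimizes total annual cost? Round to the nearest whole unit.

Q* ≈ 1,320 pallets

Annual demand D = 1,090 × 52 = 56,680.
With planned backorders, Q* = √(2DS/H) · √((H+B)/B).
√(2DS/H) = √(2 × 56,680 × 158 / 14.8) = 1100.088.
√((H+B)/B) = √((14.8+33.6)/33.6) = 1.2002.
Q* ≈ 1320.324.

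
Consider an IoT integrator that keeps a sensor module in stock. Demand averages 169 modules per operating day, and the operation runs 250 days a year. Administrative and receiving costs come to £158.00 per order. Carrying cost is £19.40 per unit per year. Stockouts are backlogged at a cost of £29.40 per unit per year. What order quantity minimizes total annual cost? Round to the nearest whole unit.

Q* ≈ 1,069 modules

Annual demand D = 169 × 250 = 42,250.
With planned backorders, Q* = √(2DS/H) · √((H+B)/B).
√(2DS/H) = √(2 × 42,250 × 158 / 19.4) = 829.576.
√((H+B)/B) = √((19.4+29.4)/29.4) = 1.2884.
Q* ≈ 1068.790.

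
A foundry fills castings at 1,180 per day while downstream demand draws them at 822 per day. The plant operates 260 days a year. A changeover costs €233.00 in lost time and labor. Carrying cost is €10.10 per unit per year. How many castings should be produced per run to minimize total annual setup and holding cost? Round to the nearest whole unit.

Annual demand D = 822 × 260 = 213,720.
Production build-up factor (1 − d/p) = 1 − 822/1,180 = 0.3034.
Q* = √(2DS / (H(1 − d/p))) = √(2 × 213,720 × 233 / (10.1 × 0.3034)).
= √(99,593,520 / 3.0642) ≈ 5701.043.

Q* ≈ 5,701 castings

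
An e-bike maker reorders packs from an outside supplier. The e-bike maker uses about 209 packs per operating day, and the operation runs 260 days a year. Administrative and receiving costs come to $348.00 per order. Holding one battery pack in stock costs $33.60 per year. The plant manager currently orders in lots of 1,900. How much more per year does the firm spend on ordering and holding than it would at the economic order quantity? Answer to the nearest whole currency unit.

Extra cost ≈ $6,225 per year

Annual demand D = 209 × 260 = 54,340.
EOQ = √(2DS/H) = √(2 × 54,340 × 348 / 33.6) ≈ 1060.95.
Cost at Q* = (D/Q*)S + (Q*/2)H = √(2DSH) ≈ $35,647.91.
Cost at Q = 1,900: (54,340/1,900)×348 + (1,900/2)×33.6 = $9,952.80 + $31,920.00 = $41,872.80.
Excess = $41,872.80 − $35,647.91 = $6,224.89.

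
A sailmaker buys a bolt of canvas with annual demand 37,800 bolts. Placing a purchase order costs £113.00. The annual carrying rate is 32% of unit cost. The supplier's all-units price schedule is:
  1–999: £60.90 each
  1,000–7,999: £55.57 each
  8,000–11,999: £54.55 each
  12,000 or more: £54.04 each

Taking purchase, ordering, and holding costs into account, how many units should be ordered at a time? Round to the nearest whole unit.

Holding cost per unit per year at price C is H = 0.32·C.
Candidates are each tier's EOQ (if it falls in that tier) and each price-break quantity.
EOQ at £60.90 = 662.1 (feasible in tier 1): TC = 37,800×£60.90 + (37,800/662.1)×113 + (662.1/2)×0.32×£60.90 = £2,314,922.79.
EOQ at £55.57 = 693.1 < 1000, so use break Q=1000: TC = 37,800×£55.57 + (37,800/1000.0)×113 + (1000.0/2)×0.32×£55.57 = £2,113,708.60.
EOQ at £54.55 = 699.6 < 8000, so use break Q=8000: TC = 37,800×£54.55 + (37,800/8000.0)×113 + (8000.0/2)×0.32×£54.55 = £2,132,347.92.
EOQ at £54.04 = 702.9 < 12000, so use break Q=12000: TC = 37,800×£54.04 + (37,800/12000.0)×113 + (12000.0/2)×0.32×£54.04 = £2,146,824.75.
Lowest total cost is £2,113,708.60 at Q = 1000.0.

Q* ≈ 1,000 bolts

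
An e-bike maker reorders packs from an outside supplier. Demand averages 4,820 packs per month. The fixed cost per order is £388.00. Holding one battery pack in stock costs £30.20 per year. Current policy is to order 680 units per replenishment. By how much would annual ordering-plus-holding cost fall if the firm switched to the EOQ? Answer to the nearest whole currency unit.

Annual demand D = 4,820 × 12 = 57,840.
EOQ = √(2DS/H) = √(2 × 57,840 × 388 / 30.2) ≈ 1219.11.
Cost at Q* = (D/Q*)S + (Q*/2)H = √(2DSH) ≈ £36,817.01.
Cost at Q = 680: (57,840/680)×388 + (680/2)×30.2 = £33,002.82 + £10,268.00 = £43,270.82.
Excess = £43,270.82 − £36,817.01 = £6,453.82.

Extra cost ≈ £6,454 per year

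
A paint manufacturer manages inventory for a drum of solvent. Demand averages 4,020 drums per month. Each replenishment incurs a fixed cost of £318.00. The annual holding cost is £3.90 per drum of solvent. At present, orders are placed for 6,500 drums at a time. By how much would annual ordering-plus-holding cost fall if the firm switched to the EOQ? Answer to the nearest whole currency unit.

Annual demand D = 4,020 × 12 = 48,240.
EOQ = √(2DS/H) = √(2 × 48,240 × 318 / 3.9) ≈ 2804.79.
Cost at Q* = (D/Q*)S + (Q*/2)H = √(2DSH) ≈ £10,938.67.
Cost at Q = 6,500: (48,240/6,500)×318 + (6,500/2)×3.9 = £2,360.05 + £12,675.00 = £15,035.05.
Excess = £15,035.05 − £10,938.67 = £4,096.38.

Extra cost ≈ £4,096 per year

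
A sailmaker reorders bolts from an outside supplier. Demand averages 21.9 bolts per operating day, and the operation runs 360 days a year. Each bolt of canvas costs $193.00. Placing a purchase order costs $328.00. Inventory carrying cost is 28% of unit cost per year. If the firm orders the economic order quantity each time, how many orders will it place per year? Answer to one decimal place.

N ≈ 25.5 orders per year

Annual demand D = 21.9 × 360 = 7,884.
Holding cost H = 0.28 × $193.00 = $54.0400 per unit per year.
The optimal lot size = √(2DS/H) = √(2 × 7,884 × 328 / 54.04) ≈ 309.36.
Orders per year = D / Q* = 7,884 / 309.36 ≈ 25.485.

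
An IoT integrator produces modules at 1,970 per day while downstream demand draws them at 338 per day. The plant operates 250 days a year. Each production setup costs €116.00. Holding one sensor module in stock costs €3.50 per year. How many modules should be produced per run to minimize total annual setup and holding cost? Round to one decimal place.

Annual demand D = 338 × 250 = 84,500.
Production build-up factor (1 − d/p) = 1 − 338/1,970 = 0.8284.
Q* = √(2DS / (H(1 − d/p))) = √(2 × 84,500 × 116 / (3.5 × 0.8284)).
= √(19,604,000 / 2.8995) ≈ 2600.228.

Q* ≈ 2,600.2 modules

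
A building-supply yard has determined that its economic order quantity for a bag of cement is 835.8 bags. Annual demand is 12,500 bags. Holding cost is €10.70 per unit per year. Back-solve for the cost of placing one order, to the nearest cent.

The basic EOQ model gives Q* = √(2DS/H); rearrange for the unknown.
From Q* = √(2DS/H): S = Q*²H / (2D) = 835.8² × 10.7 / (2 × 12,500) = 298.9844.

S ≈ €298.98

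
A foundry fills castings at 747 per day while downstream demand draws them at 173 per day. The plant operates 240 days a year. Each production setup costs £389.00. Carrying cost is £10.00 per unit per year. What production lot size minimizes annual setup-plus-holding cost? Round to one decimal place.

Annual demand D = 173 × 240 = 41,520.
Production build-up factor (1 − d/p) = 1 − 173/747 = 0.7684.
Q* = √(2DS / (H(1 − d/p))) = √(2 × 41,520 × 389 / (10 × 0.7684)).
= √(32,302,560 / 7.6841) ≈ 2050.326.

Q* ≈ 2,050.3 castings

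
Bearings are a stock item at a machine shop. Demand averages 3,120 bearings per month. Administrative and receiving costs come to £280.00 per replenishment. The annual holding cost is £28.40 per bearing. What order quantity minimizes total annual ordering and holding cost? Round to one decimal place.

Annual demand D = 3,120 × 12 = 37,440.
EOQ = √(2DS / H) = √(2 × 37,440 × 280 / 28.4).
= √(20,966,400 / 28.4) = √738,253.5211 ≈ 859.217.

Q* ≈ 859.2 bearings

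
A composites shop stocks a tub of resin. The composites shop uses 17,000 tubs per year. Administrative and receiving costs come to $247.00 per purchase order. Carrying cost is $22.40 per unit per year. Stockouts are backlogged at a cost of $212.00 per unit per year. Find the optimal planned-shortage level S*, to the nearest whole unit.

S* ≈ 62 tubs

With planned backorders, Q* = √(2DS/H) · √((H+B)/B).
√(2DS/H) = √(2 × 17,000 × 247 / 22.4) = 612.300.
√((H+B)/B) = √((22.4+212)/212) = 1.0515.
Q* ≈ 643.835.
S* = Q* · H/(H+B) = 643.835 × 22.4/234.4 ≈ 61.527.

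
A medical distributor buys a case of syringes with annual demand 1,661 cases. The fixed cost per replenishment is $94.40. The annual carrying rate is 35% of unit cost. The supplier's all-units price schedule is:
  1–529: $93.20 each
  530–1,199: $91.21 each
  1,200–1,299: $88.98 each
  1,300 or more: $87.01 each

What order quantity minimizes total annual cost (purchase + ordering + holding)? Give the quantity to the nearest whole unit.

Holding cost per unit per year at price C is H = 0.35·C.
Evaluate total cost at each tier's feasible EOQ or, if the EOQ is below the tier, at the tier's minimum quantity.
EOQ at $93.20 = 98.0 (feasible in tier 1): TC = 1,661×$93.20 + (1,661/98.0)×94.4 + (98.0/2)×0.35×$93.20 = $158,003.56.
EOQ at $91.21 = 99.1 < 530, so use break Q=530: TC = 1,661×$91.21 + (1,661/530.0)×94.4 + (530.0/2)×0.35×$91.21 = $160,255.38.
EOQ at $88.98 = 100.3 < 1200, so use break Q=1200: TC = 1,661×$88.98 + (1,661/1200.0)×94.4 + (1200.0/2)×0.35×$88.98 = $166,612.25.
EOQ at $87.01 = 101.5 < 1300, so use break Q=1300: TC = 1,661×$87.01 + (1,661/1300.0)×94.4 + (1300.0/2)×0.35×$87.01 = $164,439.00.
Lowest total cost is $158,003.56 at Q = 98.0.

Q* ≈ 98 cases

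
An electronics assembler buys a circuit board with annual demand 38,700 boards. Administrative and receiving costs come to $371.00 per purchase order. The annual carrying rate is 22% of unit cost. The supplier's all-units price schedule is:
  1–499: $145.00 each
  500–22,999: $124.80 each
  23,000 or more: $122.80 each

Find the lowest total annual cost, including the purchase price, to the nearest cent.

TC* ≈ $4,857,838.64

Holding cost per unit per year at price C is H = 0.22·C.
Evaluate total cost at each tier's feasible EOQ or, if the EOQ is below the tier, at the tier's minimum quantity.
Tier 1 ($145.00): EOQ = 948.8 exceeds tier's upper bound 499, so this tier is dominated.
EOQ at $124.80 = 1022.7 (feasible in tier 2): TC = 38,700×$124.80 + (38,700/1022.7)×371 + (1022.7/2)×0.22×$124.80 = $4,857,838.64.
EOQ at $122.80 = 1031.0 < 23000, so use break Q=23000: TC = 38,700×$122.80 + (38,700/23000.0)×371 + (23000.0/2)×0.22×$122.80 = $5,063,668.25.
Lowest total cost among the candidates is at Q = 1022.7.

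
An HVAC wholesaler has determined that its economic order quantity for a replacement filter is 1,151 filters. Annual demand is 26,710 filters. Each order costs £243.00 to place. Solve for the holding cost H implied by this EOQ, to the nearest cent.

H ≈ £9.80

Squaring Q* = √(2DS/H) gives Q*² = 2DS/H.
From Q* = √(2DS/H): H = 2DS / Q*² = 2 × 26,710 × 243 / 1,151² = 9.7985.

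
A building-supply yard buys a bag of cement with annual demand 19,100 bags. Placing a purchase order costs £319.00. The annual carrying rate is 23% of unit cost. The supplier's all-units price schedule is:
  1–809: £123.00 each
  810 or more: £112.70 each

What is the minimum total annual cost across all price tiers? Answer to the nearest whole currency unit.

TC* ≈ £2,170,590

Holding cost per unit per year at price C is H = 0.23·C.
For each price level, check whether its EOQ is feasible; otherwise the best quantity at that price is the breakpoint.
EOQ at £123.00 = 656.3 (feasible in tier 1): TC = 19,100×£123.00 + (19,100/656.3)×319 + (656.3/2)×0.23×£123.00 = £2,367,867.08.
EOQ at £112.70 = 685.6 < 810, so use break Q=810: TC = 19,100×£112.70 + (19,100/810.0)×319 + (810.0/2)×0.23×£112.70 = £2,170,590.10.
Lowest total cost among the candidates is at Q = 810.0.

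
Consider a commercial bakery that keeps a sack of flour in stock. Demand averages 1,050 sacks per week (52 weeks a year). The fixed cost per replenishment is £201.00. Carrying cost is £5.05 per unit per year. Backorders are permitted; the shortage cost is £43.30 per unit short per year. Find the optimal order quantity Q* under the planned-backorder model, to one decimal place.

Annual demand D = 1,050 × 52 = 54,600.
With planned backorders, Q* = √(2DS/H) · √((H+B)/B).
√(2DS/H) = √(2 × 54,600 × 201 / 5.05) = 2084.796.
√((H+B)/B) = √((5.05+43.3)/43.3) = 1.0567.
Q* ≈ 2203.018.

Q* ≈ 2,203.0 sacks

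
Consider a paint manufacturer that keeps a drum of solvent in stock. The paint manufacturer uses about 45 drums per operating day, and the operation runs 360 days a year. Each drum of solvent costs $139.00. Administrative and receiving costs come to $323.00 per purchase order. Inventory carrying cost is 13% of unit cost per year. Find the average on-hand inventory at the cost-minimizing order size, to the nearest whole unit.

Annual demand D = 45 × 360 = 16,200.
Holding cost H = 0.13 × $139.00 = $18.0700 per unit per year.
The optimal lot size = √(2DS/H) = √(2 × 16,200 × 323 / 18.07) ≈ 761.02.
Average inventory = Q*/2 ≈ 761.02 / 2 = 380.509.

Average inventory ≈ 381 drums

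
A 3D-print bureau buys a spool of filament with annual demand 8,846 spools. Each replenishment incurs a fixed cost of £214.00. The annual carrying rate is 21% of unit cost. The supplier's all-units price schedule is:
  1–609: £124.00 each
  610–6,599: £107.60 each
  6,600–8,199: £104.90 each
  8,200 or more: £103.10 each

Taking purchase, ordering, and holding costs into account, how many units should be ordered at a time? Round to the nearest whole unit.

Q* ≈ 610 spools

Holding cost per unit per year at price C is H = 0.21·C.
Evaluate total cost at each tier's feasible EOQ or, if the EOQ is below the tier, at the tier's minimum quantity.
EOQ at £124.00 = 381.3 (feasible in tier 1): TC = 8,846×£124.00 + (8,846/381.3)×214 + (381.3/2)×0.21×£124.00 = £1,106,833.24.
EOQ at £107.60 = 409.3 < 610, so use break Q=610: TC = 8,846×£107.60 + (8,846/610.0)×214 + (610.0/2)×0.21×£107.60 = £961,824.73.
EOQ at £104.90 = 414.6 < 6600, so use break Q=6600: TC = 8,846×£104.90 + (8,846/6600.0)×214 + (6600.0/2)×0.21×£104.90 = £1,000,927.92.
EOQ at £103.10 = 418.2 < 8200, so use break Q=8200: TC = 8,846×£103.10 + (8,846/8200.0)×214 + (8200.0/2)×0.21×£103.10 = £1,001,022.56.
Lowest total cost is £961,824.73 at Q = 610.0.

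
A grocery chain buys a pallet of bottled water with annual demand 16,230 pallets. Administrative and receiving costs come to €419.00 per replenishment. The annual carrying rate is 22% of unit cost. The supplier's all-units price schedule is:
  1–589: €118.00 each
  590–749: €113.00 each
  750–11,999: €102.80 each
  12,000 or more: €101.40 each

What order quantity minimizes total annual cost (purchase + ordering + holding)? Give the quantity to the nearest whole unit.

Holding cost per unit per year at price C is H = 0.22·C.
For each price level, check whether its EOQ is feasible; otherwise the best quantity at that price is the breakpoint.
Tier 1 (€118.00): EOQ = 723.8 exceeds tier's upper bound 589, so this tier is dominated.
EOQ at €113.00 = 739.7 (feasible in tier 2): TC = 16,230×€113.00 + (16,230/739.7)×419 + (739.7/2)×0.22×€113.00 = €1,852,377.89.
EOQ at €102.80 = 775.5 (feasible in tier 3): TC = 16,230×€102.80 + (16,230/775.5)×419 + (775.5/2)×0.22×€102.80 = €1,685,982.37.
EOQ at €101.40 = 780.8 < 12000, so use break Q=12000: TC = 16,230×€101.40 + (16,230/12000.0)×419 + (12000.0/2)×0.22×€101.40 = €1,780,136.70.
Lowest total cost is €1,685,982.37 at Q = 775.5.

Q* ≈ 775 pallets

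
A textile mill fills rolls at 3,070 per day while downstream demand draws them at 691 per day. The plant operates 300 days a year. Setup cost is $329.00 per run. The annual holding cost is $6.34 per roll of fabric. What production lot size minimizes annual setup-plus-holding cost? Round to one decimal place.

Q* ≈ 5,269.1 rolls

Annual demand D = 691 × 300 = 207,300.
Production build-up factor (1 − d/p) = 1 − 691/3,070 = 0.7749.
Q* = √(2DS / (H(1 − d/p))) = √(2 × 207,300 × 329 / (6.34 × 0.7749)).
= √(136,403,400 / 4.913) ≈ 5269.142.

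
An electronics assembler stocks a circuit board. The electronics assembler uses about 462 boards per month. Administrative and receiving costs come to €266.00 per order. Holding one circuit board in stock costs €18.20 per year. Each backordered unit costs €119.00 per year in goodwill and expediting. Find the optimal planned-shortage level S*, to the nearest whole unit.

S* ≈ 57 boards

Annual demand D = 462 × 12 = 5,544.
With planned backorders, Q* = √(2DS/H) · √((H+B)/B).
√(2DS/H) = √(2 × 5,544 × 266 / 18.2) = 402.561.
√((H+B)/B) = √((18.2+119)/119) = 1.0738.
Q* ≈ 432.250.
S* = Q* · H/(H+B) = 432.250 × 18.2/137.2 ≈ 57.339.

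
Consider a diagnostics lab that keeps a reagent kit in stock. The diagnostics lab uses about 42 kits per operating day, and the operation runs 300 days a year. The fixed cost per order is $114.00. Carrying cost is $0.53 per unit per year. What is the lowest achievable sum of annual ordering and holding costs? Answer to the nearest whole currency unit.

TC* ≈ $1,234

Annual demand D = 42 × 300 = 12,600.
Q* = √(2DS/H) = √(2 × 12,600 × 114 / 0.53) ≈ 2328.17.
At the optimum the two cost components are equal, so total cost = 2·(Q*/2)H = Q*·H.
Minimum total = √(2DSH) = √(2 × 12,600 × 114 × 0.53) ≈ 1233.930.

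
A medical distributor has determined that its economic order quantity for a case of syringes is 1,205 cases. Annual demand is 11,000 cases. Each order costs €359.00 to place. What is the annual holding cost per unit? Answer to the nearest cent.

H ≈ €5.44

Invert the EOQ relation Q*² = 2DS/H.
From Q* = √(2DS/H): H = 2DS / Q*² = 2 × 11,000 × 359 / 1,205² = 5.4393.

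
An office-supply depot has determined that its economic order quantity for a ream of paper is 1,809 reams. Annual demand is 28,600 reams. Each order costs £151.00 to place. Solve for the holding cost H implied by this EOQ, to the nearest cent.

H ≈ £2.64

Squaring Q* = √(2DS/H) gives Q*² = 2DS/H.
From Q* = √(2DS/H): H = 2DS / Q*² = 2 × 28,600 × 151 / 1,809² = 2.6393.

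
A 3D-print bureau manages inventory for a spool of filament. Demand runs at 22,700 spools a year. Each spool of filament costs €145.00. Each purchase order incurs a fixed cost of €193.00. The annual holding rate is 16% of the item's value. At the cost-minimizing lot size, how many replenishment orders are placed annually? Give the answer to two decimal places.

Holding cost H = 0.16 × €145.00 = €23.2000 per unit per year.
The optimal lot size = √(2DS/H) = √(2 × 22,700 × 193 / 23.2) ≈ 614.56.
Orders per year = D / Q* = 22,700 / 614.56 ≈ 36.937.

N ≈ 36.94 orders per year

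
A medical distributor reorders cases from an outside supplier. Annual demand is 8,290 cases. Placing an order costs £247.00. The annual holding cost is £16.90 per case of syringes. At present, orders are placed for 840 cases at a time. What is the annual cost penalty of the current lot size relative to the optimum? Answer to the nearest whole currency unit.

Extra cost ≈ £1,216 per year

EOQ = √(2DS/H) = √(2 × 8,290 × 247 / 16.9) ≈ 492.26.
Cost at Q* = (D/Q*)S + (Q*/2)H = √(2DSH) ≈ £8,319.25.
Cost at Q = 840: (8,290/840)×247 + (840/2)×16.9 = £2,437.65 + £7,098.00 = £9,535.65.
Excess = £9,535.65 − £8,319.25 = £1,216.41.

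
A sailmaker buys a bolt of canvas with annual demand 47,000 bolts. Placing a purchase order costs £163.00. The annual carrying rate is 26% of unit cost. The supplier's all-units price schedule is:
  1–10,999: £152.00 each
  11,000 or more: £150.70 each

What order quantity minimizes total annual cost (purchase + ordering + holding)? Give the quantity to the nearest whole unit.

Holding cost per unit per year at price C is H = 0.26·C.
For each price level, check whether its EOQ is feasible; otherwise the best quantity at that price is the breakpoint.
EOQ at £152.00 = 622.7 (feasible in tier 1): TC = 47,000×£152.00 + (47,000/622.7)×163 + (622.7/2)×0.26×£152.00 = £7,168,607.43.
EOQ at £150.70 = 625.3 < 11000, so use break Q=11000: TC = 47,000×£150.70 + (47,000/11000.0)×163 + (11000.0/2)×0.26×£150.70 = £7,299,097.45.
Lowest total cost is £7,168,607.43 at Q = 622.7.

Q* ≈ 623 bolts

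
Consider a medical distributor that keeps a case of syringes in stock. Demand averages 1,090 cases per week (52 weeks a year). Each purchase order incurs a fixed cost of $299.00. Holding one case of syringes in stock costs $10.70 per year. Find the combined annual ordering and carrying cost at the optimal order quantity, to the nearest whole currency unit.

TC* ≈ $19,044

Annual demand D = 1,090 × 52 = 56,680.
EOQ = √(2DS/H) = √(2 × 56,680 × 299 / 10.7) ≈ 1779.81.
At Q*, ordering cost (D/Q*)S equals holding cost (Q*/2)H, each = √(DSH/2).
Minimum total = √(2DSH) = √(2 × 56,680 × 299 × 10.7) ≈ 19043.966.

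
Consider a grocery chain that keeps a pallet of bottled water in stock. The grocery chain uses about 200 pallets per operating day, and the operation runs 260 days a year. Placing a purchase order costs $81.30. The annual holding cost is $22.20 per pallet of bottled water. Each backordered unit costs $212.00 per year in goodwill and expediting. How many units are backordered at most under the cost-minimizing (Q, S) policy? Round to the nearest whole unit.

Annual demand D = 200 × 260 = 52,000.
With planned backorders, Q* = √(2DS/H) · √((H+B)/B).
√(2DS/H) = √(2 × 52,000 × 81.3 / 22.2) = 617.142.
√((H+B)/B) = √((22.2+212)/212) = 1.0511.
Q* ≈ 648.651.
S* = Q* · H/(H+B) = 648.651 × 22.2/234.2 ≈ 61.486.

S* ≈ 61 pallets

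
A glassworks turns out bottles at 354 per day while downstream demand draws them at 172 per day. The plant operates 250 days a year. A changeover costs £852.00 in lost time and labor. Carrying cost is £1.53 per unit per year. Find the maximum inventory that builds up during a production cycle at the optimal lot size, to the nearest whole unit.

Annual demand D = 172 × 250 = 43,000.
Production build-up factor (1 − d/p) = 1 − 172/354 = 0.5141.
Q* = √(2DS / (H(1 − d/p))) = √(2 × 43,000 × 852 / (1.53 × 0.5141)).
= √(73,272,000 / 0.7866) ≈ 9651.376.
Maximum inventory = Q*(1 − d/p) = 9651.376 × 0.5141 ≈ 4962.007.

I_max ≈ 4,962 bottles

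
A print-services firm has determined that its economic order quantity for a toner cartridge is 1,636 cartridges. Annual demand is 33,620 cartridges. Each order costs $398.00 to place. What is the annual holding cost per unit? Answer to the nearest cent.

H ≈ $10.00

The basic EOQ model gives Q* = √(2DS/H); rearrange for the unknown.
From Q* = √(2DS/H): H = 2DS / Q*² = 2 × 33,620 × 398 / 1,636² = 9.9987.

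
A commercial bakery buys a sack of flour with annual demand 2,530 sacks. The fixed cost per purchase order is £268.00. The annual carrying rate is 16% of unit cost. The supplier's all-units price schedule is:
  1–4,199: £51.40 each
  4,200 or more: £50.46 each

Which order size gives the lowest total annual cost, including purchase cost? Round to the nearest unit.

Q* ≈ 406 sacks

Holding cost per unit per year at price C is H = 0.16·C.
For each price level, check whether its EOQ is feasible; otherwise the best quantity at that price is the breakpoint.
EOQ at £51.40 = 406.1 (feasible in tier 1): TC = 2,530×£51.40 + (2,530/406.1)×268 + (406.1/2)×0.16×£51.40 = £133,381.52.
EOQ at £50.46 = 409.8 < 4200, so use break Q=4200: TC = 2,530×£50.46 + (2,530/4200.0)×268 + (4200.0/2)×0.16×£50.46 = £144,779.80.
Lowest total cost is £133,381.52 at Q = 406.1.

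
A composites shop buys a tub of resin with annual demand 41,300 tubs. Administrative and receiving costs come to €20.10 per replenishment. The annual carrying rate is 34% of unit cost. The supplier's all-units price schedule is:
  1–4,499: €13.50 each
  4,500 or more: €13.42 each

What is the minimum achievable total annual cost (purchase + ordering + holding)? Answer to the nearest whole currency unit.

TC* ≈ €560,311

Holding cost per unit per year at price C is H = 0.34·C.
Candidates are each tier's EOQ (if it falls in that tier) and each price-break quantity.
EOQ at €13.50 = 601.4 (feasible in tier 1): TC = 41,300×€13.50 + (41,300/601.4)×20.1 + (601.4/2)×0.34×€13.50 = €560,310.54.
EOQ at €13.42 = 603.2 < 4500, so use break Q=4500: TC = 41,300×€13.42 + (41,300/4500.0)×20.1 + (4500.0/2)×0.34×€13.42 = €564,696.77.
Lowest total cost among the candidates is at Q = 601.4.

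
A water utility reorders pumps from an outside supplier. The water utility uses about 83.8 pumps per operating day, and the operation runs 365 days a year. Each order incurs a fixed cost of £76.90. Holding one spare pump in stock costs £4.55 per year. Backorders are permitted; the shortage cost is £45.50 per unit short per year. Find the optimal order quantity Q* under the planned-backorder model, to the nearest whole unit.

Annual demand D = 83.8 × 365 = 30,587.
With planned backorders, Q* = √(2DS/H) · √((H+B)/B).
√(2DS/H) = √(2 × 30,587 × 76.9 / 4.55) = 1016.813.
√((H+B)/B) = √((4.55+45.5)/45.5) = 1.0488.
Q* ≈ 1066.442.

Q* ≈ 1,066 pumps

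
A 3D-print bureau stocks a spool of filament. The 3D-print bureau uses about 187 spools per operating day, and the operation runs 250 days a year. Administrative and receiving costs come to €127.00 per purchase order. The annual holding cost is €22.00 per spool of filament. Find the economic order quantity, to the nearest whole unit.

Q* ≈ 735 spools

Annual demand D = 187 × 250 = 46,750.
EOQ = √(2DS / H) = √(2 × 46,750 × 127 / 22).
= √(11,874,500 / 22) = √539,750 ≈ 734.677.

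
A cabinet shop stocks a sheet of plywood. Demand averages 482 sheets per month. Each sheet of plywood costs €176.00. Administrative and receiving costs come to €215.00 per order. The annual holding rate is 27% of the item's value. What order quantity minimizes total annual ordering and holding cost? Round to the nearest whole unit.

Annual demand D = 482 × 12 = 5,784.
Holding cost H = 0.27 × €176.00 = €47.5200 per unit per year.
EOQ = √(2DS / H) = √(2 × 5,784 × 215 / 47.52).
= √(2,487,120 / 47.52) = √52,338.3838 ≈ 228.776.

Q* ≈ 229 sheets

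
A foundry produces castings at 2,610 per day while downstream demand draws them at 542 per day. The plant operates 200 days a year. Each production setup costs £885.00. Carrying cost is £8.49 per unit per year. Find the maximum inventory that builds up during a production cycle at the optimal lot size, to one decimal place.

Annual demand D = 542 × 200 = 108,400.
Production build-up factor (1 − d/p) = 1 − 542/2,610 = 0.7923.
Q* = √(2DS / (H(1 − d/p))) = √(2 × 108,400 × 885 / (8.49 × 0.7923)).
= √(191,868,000 / 6.7269) ≈ 5340.629.
Maximum inventory = Q*(1 − d/p) = 5340.629 × 0.7923 ≈ 4231.579.

I_max ≈ 4,231.6 castings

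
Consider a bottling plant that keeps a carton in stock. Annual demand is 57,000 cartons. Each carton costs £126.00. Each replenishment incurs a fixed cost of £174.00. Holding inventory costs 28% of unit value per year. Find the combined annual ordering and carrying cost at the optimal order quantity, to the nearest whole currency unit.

TC* ≈ £26,454

Holding cost H = 0.28 × £126.00 = £35.2800 per unit per year.
Q* = √(2DS/H) = √(2 × 57,000 × 174 / 35.28) ≈ 749.83.
At Q*, ordering cost (D/Q*)S equals holding cost (Q*/2)H, each = √(DSH/2).
Minimum total = √(2DSH) = √(2 × 57,000 × 174 × 35.28) ≈ 26453.999.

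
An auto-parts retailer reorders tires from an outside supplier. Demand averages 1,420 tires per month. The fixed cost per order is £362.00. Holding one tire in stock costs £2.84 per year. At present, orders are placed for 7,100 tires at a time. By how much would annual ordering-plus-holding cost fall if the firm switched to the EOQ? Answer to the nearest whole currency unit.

Annual demand D = 1,420 × 12 = 17,040.
EOQ = √(2DS/H) = √(2 × 17,040 × 362 / 2.84) ≈ 2084.23.
Cost at Q* = (D/Q*)S + (Q*/2)H = √(2DSH) ≈ £5,919.20.
Cost at Q = 7,100: (17,040/7,100)×362 + (7,100/2)×2.84 = £868.80 + £10,082.00 = £10,950.80.
Excess = £10,950.80 − £5,919.20 = £5,031.60.

Extra cost ≈ £5,032 per year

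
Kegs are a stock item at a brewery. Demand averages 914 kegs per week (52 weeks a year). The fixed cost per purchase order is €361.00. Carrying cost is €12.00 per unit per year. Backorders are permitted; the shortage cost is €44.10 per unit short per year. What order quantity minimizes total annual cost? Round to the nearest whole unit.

Q* ≈ 1,907 kegs

Annual demand D = 914 × 52 = 47,528.
With planned backorders, Q* = √(2DS/H) · √((H+B)/B).
√(2DS/H) = √(2 × 47,528 × 361 / 12) = 1691.036.
√((H+B)/B) = √((12+44.1)/44.1) = 1.1279.
Q* ≈ 1907.282.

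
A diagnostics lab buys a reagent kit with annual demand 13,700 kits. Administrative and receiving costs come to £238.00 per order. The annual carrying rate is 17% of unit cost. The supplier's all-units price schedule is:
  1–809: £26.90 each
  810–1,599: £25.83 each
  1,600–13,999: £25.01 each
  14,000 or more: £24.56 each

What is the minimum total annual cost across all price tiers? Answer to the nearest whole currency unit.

TC* ≈ £348,076

Holding cost per unit per year at price C is H = 0.17·C.
Candidates are each tier's EOQ (if it falls in that tier) and each price-break quantity.
Tier 1 (£26.90): EOQ = 1194.2 exceeds tier's upper bound 809, so this tier is dominated.
EOQ at £25.83 = 1218.6 (feasible in tier 2): TC = 13,700×£25.83 + (13,700/1218.6)×238 + (1218.6/2)×0.17×£25.83 = £359,222.19.
EOQ at £25.01 = 1238.5 < 1600, so use break Q=1600: TC = 13,700×£25.01 + (13,700/1600.0)×238 + (1600.0/2)×0.17×£25.01 = £348,076.23.
EOQ at £24.56 = 1249.8 < 14000, so use break Q=14000: TC = 13,700×£24.56 + (13,700/14000.0)×238 + (14000.0/2)×0.17×£24.56 = £365,931.30.
Lowest total cost among the candidates is at Q = 1600.0.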